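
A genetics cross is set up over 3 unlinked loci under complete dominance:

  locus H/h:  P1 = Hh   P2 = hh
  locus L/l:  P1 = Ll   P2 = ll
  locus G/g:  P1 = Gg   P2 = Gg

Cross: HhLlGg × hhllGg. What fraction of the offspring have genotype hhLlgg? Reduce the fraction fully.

HhLlGg gametes: HLG×1, HLg×1, HlG×1, Hlg×1, hLG×1, hLg×1, hlG×1, hlg×1
hhllGg gametes: hlG×4, hlg×4
HhLlGg×hhllGg grid (8·8=64): HhLlGG=4 HhLlGg=8 HhLlgg=4 HhllGG=4 HhllGg=8 Hhllgg=4 hhLlGG=4 hhLlGg=8 hhLlgg=4 hhllGG=4 hhllGg=8 hhllgg=4
hhLlgg hits 4/64; gcd=4; 4÷4/64÷4 = 1/16

P(hhLlgg) = 1/16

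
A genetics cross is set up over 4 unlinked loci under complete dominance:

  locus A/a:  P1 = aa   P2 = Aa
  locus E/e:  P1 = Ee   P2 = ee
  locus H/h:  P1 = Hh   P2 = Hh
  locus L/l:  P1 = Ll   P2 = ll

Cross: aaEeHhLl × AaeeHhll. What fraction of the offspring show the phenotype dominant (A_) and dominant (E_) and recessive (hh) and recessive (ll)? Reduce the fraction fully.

P(A_ E_ hh ll) = 1/32

aaEeHhLl gametes: aEHL×2, aEHl×2, aEhL×2, aEhl×2, aeHL×2, aeHl×2, aehL×2, aehl×2
AaeeHhll gametes: AeHl×4, Aehl×4, aeHl×4, aehl×4
aaEeHhLl×AaeeHhll grid (16·16=256): AaEeHHLl=8 AaEeHHll=8 AaEeHhLl=16 AaEeHhll=16 AaEehhLl=8 AaEehhll=8 AaeeHHLl=8 AaeeHHll=8 AaeeHhLl=16 AaeeHhll=16 AaeehhLl=8 Aaeehhll=8 aaEeHHLl=8 aaEeHHll=8 aaEeHhLl=16 aaEeHhll=16 aaEehhLl=8 aaEehhll=8 aaeeHHLl=8 aaeeHHll=8 aaeeHhLl=16 aaeeHhll=16 aaeehhLl=8 aaeehhll=8
A_ E_ hh ll hits 8/256; gcd=8; 8÷8/256÷8 = 1/32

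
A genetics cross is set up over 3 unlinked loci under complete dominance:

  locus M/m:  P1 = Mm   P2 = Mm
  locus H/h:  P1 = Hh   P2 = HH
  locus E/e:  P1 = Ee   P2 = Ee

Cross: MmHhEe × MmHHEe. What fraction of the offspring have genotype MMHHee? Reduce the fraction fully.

MmHhEe gametes: MHE×1, MHe×1, MhE×1, Mhe×1, mHE×1, mHe×1, mhE×1, mhe×1
MmHHEe gametes: MHE×2, MHe×2, mHE×2, mHe×2
MmHhEe×MmHHEe grid (8·8=64): MMHHEE=2 MMHHEe=4 MMHHee=2 MMHhEE=2 MMHhEe=4 MMHhee=2 MmHHEE=4 MmHHEe=8 MmHHee=4 MmHhEE=4 MmHhEe=8 MmHhee=4 mmHHEE=2 mmHHEe=4 mmHHee=2 mmHhEE=2 mmHhEe=4 mmHhee=2
MMHHee hits 2/64; gcd=2; 2÷2/64÷2 = 1/32

P(MMHHee) = 1/32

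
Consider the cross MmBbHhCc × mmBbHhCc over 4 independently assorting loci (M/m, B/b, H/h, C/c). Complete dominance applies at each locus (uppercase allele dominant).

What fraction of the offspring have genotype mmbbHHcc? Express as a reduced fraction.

MmBbHhCc gametes: MBHC×1, MBHc×1, MBhC×1, MBhc×1, MbHC×1, MbHc×1, MbhC×1, Mbhc×1, mBHC×1, mBHc×1, mBhC×1, mBhc×1, mbHC×1, mbHc×1, mbhC×1, mbhc×1
mmBbHhCc gametes: mBHC×2, mBHc×2, mBhC×2, mBhc×2, mbHC×2, mbHc×2, mbhC×2, mbhc×2
MmBbHhCc×mmBbHhCc grid (16·16=256): MmBBHHCC=2 MmBBHHCc=4 MmBBHHcc=2 MmBBHhCC=4 MmBBHhCc=8 MmBBHhcc=4 MmBBhhCC=2 MmBBhhCc=4 MmBBhhcc=2 MmBbHHCC=4 MmBbHHCc=8 MmBbHHcc=4 MmBbHhCC=8 MmBbHhCc=16 MmBbHhcc=8 MmBbhhCC=4 MmBbhhCc=8 MmBbhhcc=4 MmbbHHCC=2 MmbbHHCc=4 MmbbHHcc=2 MmbbHhCC=4 MmbbHhCc=8 MmbbHhcc=4 MmbbhhCC=2 MmbbhhCc=4 Mmbbhhcc=2 mmBBHHCC=2 mmBBHHCc=4 mmBBHHcc=2 mmBBHhCC=4 mmBBHhCc=8 mmBBHhcc=4 mmBBhhCC=2 mmBBhhCc=4 mmBBhhcc=2 mmBbHHCC=4 mmBbHHCc=8 mmBbHHcc=4 mmBbHhCC=8 mmBbHhCc=16 mmBbHhcc=8 mmBbhhCC=4 mmBbhhCc=8 mmBbhhcc=4 mmbbHHCC=2 mmbbHHCc=4 mmbbHHcc=2 mmbbHhCC=4 mmbbHhCc=8 mmbbHhcc=4 mmbbhhCC=2 mmbbhhCc=4 mmbbhhcc=2
mmbbHHcc hits 2/256; gcd=2; 2÷2/256÷2 = 1/128

P(mmbbHHcc) = 1/128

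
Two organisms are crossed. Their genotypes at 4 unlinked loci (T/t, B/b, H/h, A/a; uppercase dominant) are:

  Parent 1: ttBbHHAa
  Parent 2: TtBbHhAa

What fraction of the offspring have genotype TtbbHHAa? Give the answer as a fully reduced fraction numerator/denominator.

ttBbHHAa gametes: tBHA×4, tBHa×4, tbHA×4, tbHa×4
TtBbHhAa gametes: TBHA×1, TBHa×1, TBhA×1, TBha×1, TbHA×1, TbHa×1, TbhA×1, Tbha×1, tBHA×1, tBHa×1, tBhA×1, tBha×1, tbHA×1, tbHa×1, tbhA×1, tbha×1
ttBbHHAa×TtBbHhAa grid (16·16=256): TtBBHHAA=4 TtBBHHAa=8 TtBBHHaa=4 TtBBHhAA=4 TtBBHhAa=8 TtBBHhaa=4 TtBbHHAA=8 TtBbHHAa=16 TtBbHHaa=8 TtBbHhAA=8 TtBbHhAa=16 TtBbHhaa=8 TtbbHHAA=4 TtbbHHAa=8 TtbbHHaa=4 TtbbHhAA=4 TtbbHhAa=8 TtbbHhaa=4 ttBBHHAA=4 ttBBHHAa=8 ttBBHHaa=4 ttBBHhAA=4 ttBBHhAa=8 ttBBHhaa=4 ttBbHHAA=8 ttBbHHAa=16 ttBbHHaa=8 ttBbHhAA=8 ttBbHhAa=16 ttBbHhaa=8 ttbbHHAA=4 ttbbHHAa=8 ttbbHHaa=4 ttbbHhAA=4 ttbbHhAa=8 ttbbHhaa=4
TtbbHHAa hits 8/256; gcd=8; 8÷8/256÷8 = 1/32

P(TtbbHHAa) = 1/32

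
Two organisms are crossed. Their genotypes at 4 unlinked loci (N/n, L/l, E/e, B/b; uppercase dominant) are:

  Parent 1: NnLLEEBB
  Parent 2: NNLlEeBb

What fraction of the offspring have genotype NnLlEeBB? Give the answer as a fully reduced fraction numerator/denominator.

P(NnLlEeBB) = 1/16

NnLLEEBB gametes: NLEB×8, nLEB×8
NNLlEeBb gametes: NLEB×2, NLEb×2, NLeB×2, NLeb×2, NlEB×2, NlEb×2, NleB×2, Nleb×2
NnLLEEBB×NNLlEeBb grid (16·16=256): NNLLEEBB=16 NNLLEEBb=16 NNLLEeBB=16 NNLLEeBb=16 NNLlEEBB=16 NNLlEEBb=16 NNLlEeBB=16 NNLlEeBb=16 NnLLEEBB=16 NnLLEEBb=16 NnLLEeBB=16 NnLLEeBb=16 NnLlEEBB=16 NnLlEEBb=16 NnLlEeBB=16 NnLlEeBb=16
NnLlEeBB hits 16/256; gcd=16; 16÷16/256÷16 = 1/16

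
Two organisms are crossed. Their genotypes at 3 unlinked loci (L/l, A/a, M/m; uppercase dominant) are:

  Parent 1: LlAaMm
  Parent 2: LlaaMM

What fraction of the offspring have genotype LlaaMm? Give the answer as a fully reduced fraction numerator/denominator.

P(LlaaMm) = 1/8

LlAaMm gametes: LAM×1, LAm×1, LaM×1, Lam×1, lAM×1, lAm×1, laM×1, lam×1
LlaaMM gametes: LaM×4, laM×4
LlAaMm×LlaaMM grid (8·8=64): LLAaMM=4 LLAaMm=4 LLaaMM=4 LLaaMm=4 LlAaMM=8 LlAaMm=8 LlaaMM=8 LlaaMm=8 llAaMM=4 llAaMm=4 llaaMM=4 llaaMm=4
LlaaMm hits 8/64; gcd=8; 8÷8/64÷8 = 1/8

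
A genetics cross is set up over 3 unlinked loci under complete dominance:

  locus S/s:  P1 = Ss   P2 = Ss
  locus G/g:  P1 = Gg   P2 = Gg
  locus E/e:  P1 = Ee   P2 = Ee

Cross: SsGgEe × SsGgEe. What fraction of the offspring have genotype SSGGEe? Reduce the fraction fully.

SsGgEe gametes: SGE×1, SGe×1, SgE×1, Sge×1, sGE×1, sGe×1, sgE×1, sge×1
SsGgEe gametes: SGE×1, SGe×1, SgE×1, Sge×1, sGE×1, sGe×1, sgE×1, sge×1
SsGgEe×SsGgEe grid (8·8=64): SSGGEE=1 SSGGEe=2 SSGGee=1 SSGgEE=2 SSGgEe=4 SSGgee=2 SSggEE=1 SSggEe=2 SSggee=1 SsGGEE=2 SsGGEe=4 SsGGee=2 SsGgEE=4 SsGgEe=8 SsGgee=4 SsggEE=2 SsggEe=4 Ssggee=2 ssGGEE=1 ssGGEe=2 ssGGee=1 ssGgEE=2 ssGgEe=4 ssGgee=2 ssggEE=1 ssggEe=2 ssggee=1
SSGGEe hits 2/64; gcd=2; 2÷2/64÷2 = 1/32

P(SSGGEe) = 1/32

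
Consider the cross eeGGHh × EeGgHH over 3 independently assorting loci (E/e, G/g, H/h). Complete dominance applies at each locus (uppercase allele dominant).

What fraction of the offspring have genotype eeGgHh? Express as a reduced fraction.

eeGGHh gametes: eGH×4, eGh×4
EeGgHH gametes: EGH×2, EgH×2, eGH×2, egH×2
eeGGHh×EeGgHH grid (8·8=64): EeGGHH=8 EeGGHh=8 EeGgHH=8 EeGgHh=8 eeGGHH=8 eeGGHh=8 eeGgHH=8 eeGgHh=8
eeGgHh hits 8/64; gcd=8; 8÷8/64÷8 = 1/8

P(eeGgHh) = 1/8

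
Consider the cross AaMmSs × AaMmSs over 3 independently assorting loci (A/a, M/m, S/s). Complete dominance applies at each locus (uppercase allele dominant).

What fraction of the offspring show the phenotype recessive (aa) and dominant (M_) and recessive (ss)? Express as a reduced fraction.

P(aa M_ ss) = 3/64

AaMmSs gametes: AMS×1, AMs×1, AmS×1, Ams×1, aMS×1, aMs×1, amS×1, ams×1
AaMmSs gametes: AMS×1, AMs×1, AmS×1, Ams×1, aMS×1, aMs×1, amS×1, ams×1
AaMmSs×AaMmSs grid (8·8=64): AAMMSS=1 AAMMSs=2 AAMMss=1 AAMmSS=2 AAMmSs=4 AAMmss=2 AAmmSS=1 AAmmSs=2 AAmmss=1 AaMMSS=2 AaMMSs=4 AaMMss=2 AaMmSS=4 AaMmSs=8 AaMmss=4 AammSS=2 AammSs=4 Aammss=2 aaMMSS=1 aaMMSs=2 aaMMss=1 aaMmSS=2 aaMmSs=4 aaMmss=2 aammSS=1 aammSs=2 aammss=1
aa M_ ss hits 3/64; gcd=1; 3÷1/64÷1 = 3/64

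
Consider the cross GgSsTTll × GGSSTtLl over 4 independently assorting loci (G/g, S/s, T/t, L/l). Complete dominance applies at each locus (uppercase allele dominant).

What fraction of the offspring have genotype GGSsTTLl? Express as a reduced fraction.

GgSsTTll gametes: GSTl×4, GsTl×4, gSTl×4, gsTl×4
GGSSTtLl gametes: GSTL×4, GSTl×4, GStL×4, GStl×4
GgSsTTll×GGSSTtLl grid (16·16=256): GGSSTTLl=16 GGSSTTll=16 GGSSTtLl=16 GGSSTtll=16 GGSsTTLl=16 GGSsTTll=16 GGSsTtLl=16 GGSsTtll=16 GgSSTTLl=16 GgSSTTll=16 GgSSTtLl=16 GgSSTtll=16 GgSsTTLl=16 GgSsTTll=16 GgSsTtLl=16 GgSsTtll=16
GGSsTTLl hits 16/256; gcd=16; 16÷16/256÷16 = 1/16

P(GGSsTTLl) = 1/16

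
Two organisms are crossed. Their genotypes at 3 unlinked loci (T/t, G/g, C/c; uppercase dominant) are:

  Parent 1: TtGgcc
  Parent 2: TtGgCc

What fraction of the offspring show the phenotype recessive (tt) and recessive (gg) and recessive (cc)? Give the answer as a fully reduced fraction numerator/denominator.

P(tt gg cc) = 1/32

TtGgcc gametes: TGc×2, Tgc×2, tGc×2, tgc×2
TtGgCc gametes: TGC×1, TGc×1, TgC×1, Tgc×1, tGC×1, tGc×1, tgC×1, tgc×1
TtGgcc×TtGgCc grid (8·8=64): TTGGCc=2 TTGGcc=2 TTGgCc=4 TTGgcc=4 TTggCc=2 TTggcc=2 TtGGCc=4 TtGGcc=4 TtGgCc=8 TtGgcc=8 TtggCc=4 Ttggcc=4 ttGGCc=2 ttGGcc=2 ttGgCc=4 ttGgcc=4 ttggCc=2 ttggcc=2
tt gg cc hits 2/64; gcd=2; 2÷2/64÷2 = 1/32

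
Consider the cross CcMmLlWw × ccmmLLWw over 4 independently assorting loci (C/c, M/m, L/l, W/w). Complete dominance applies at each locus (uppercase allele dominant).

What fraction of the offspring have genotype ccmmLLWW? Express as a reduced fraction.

CcMmLlWw gametes: CMLW×1, CMLw×1, CMlW×1, CMlw×1, CmLW×1, CmLw×1, CmlW×1, Cmlw×1, cMLW×1, cMLw×1, cMlW×1, cMlw×1, cmLW×1, cmLw×1, cmlW×1, cmlw×1
ccmmLLWw gametes: cmLW×8, cmLw×8
CcMmLlWw×ccmmLLWw grid (16·16=256): CcMmLLWW=8 CcMmLLWw=16 CcMmLLww=8 CcMmLlWW=8 CcMmLlWw=16 CcMmLlww=8 CcmmLLWW=8 CcmmLLWw=16 CcmmLLww=8 CcmmLlWW=8 CcmmLlWw=16 CcmmLlww=8 ccMmLLWW=8 ccMmLLWw=16 ccMmLLww=8 ccMmLlWW=8 ccMmLlWw=16 ccMmLlww=8 ccmmLLWW=8 ccmmLLWw=16 ccmmLLww=8 ccmmLlWW=8 ccmmLlWw=16 ccmmLlww=8
ccmmLLWW hits 8/256; gcd=8; 8÷8/256÷8 = 1/32

P(ccmmLLWW) = 1/32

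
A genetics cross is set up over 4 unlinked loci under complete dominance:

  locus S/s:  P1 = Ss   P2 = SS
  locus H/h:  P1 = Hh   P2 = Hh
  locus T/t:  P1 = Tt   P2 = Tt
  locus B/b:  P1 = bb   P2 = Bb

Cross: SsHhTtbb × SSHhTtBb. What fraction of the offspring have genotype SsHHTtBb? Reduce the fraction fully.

SsHhTtbb gametes: SHTb×2, SHtb×2, ShTb×2, Shtb×2, sHTb×2, sHtb×2, shTb×2, shtb×2
SSHhTtBb gametes: SHTB×2, SHTb×2, SHtB×2, SHtb×2, ShTB×2, ShTb×2, ShtB×2, Shtb×2
SsHhTtbb×SSHhTtBb grid (16·16=256): SSHHTTBb=4 SSHHTTbb=4 SSHHTtBb=8 SSHHTtbb=8 SSHHttBb=4 SSHHttbb=4 SSHhTTBb=8 SSHhTTbb=8 SSHhTtBb=16 SSHhTtbb=16 SSHhttBb=8 SSHhttbb=8 SShhTTBb=4 SShhTTbb=4 SShhTtBb=8 SShhTtbb=8 SShhttBb=4 SShhttbb=4 SsHHTTBb=4 SsHHTTbb=4 SsHHTtBb=8 SsHHTtbb=8 SsHHttBb=4 SsHHttbb=4 SsHhTTBb=8 SsHhTTbb=8 SsHhTtBb=16 SsHhTtbb=16 SsHhttBb=8 SsHhttbb=8 SshhTTBb=4 SshhTTbb=4 SshhTtBb=8 SshhTtbb=8 SshhttBb=4 Sshhttbb=4
SsHHTtBb hits 8/256; gcd=8; 8÷8/256÷8 = 1/32

P(SsHHTtBb) = 1/32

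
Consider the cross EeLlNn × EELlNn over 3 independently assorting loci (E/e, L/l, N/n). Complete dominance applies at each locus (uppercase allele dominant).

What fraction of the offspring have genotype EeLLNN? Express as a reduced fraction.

EeLlNn gametes: ELN×1, ELn×1, ElN×1, Eln×1, eLN×1, eLn×1, elN×1, eln×1
EELlNn gametes: ELN×2, ELn×2, ElN×2, Eln×2
EeLlNn×EELlNn grid (8·8=64): EELLNN=2 EELLNn=4 EELLnn=2 EELlNN=4 EELlNn=8 EELlnn=4 EEllNN=2 EEllNn=4 EEllnn=2 EeLLNN=2 EeLLNn=4 EeLLnn=2 EeLlNN=4 EeLlNn=8 EeLlnn=4 EellNN=2 EellNn=4 Eellnn=2
EeLLNN hits 2/64; gcd=2; 2÷2/64÷2 = 1/32

P(EeLLNN) = 1/32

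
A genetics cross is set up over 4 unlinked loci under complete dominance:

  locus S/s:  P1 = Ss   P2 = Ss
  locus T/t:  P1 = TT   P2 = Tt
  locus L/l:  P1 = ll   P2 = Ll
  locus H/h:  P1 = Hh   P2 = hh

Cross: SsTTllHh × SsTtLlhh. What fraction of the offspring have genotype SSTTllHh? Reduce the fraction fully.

P(SSTTllHh) = 1/32

SsTTllHh gametes: STlH×4, STlh×4, sTlH×4, sTlh×4
SsTtLlhh gametes: STLh×2, STlh×2, StLh×2, Stlh×2, sTLh×2, sTlh×2, stLh×2, stlh×2
SsTTllHh×SsTtLlhh grid (16·16=256): SSTTLlHh=8 SSTTLlhh=8 SSTTllHh=8 SSTTllhh=8 SSTtLlHh=8 SSTtLlhh=8 SSTtllHh=8 SSTtllhh=8 SsTTLlHh=16 SsTTLlhh=16 SsTTllHh=16 SsTTllhh=16 SsTtLlHh=16 SsTtLlhh=16 SsTtllHh=16 SsTtllhh=16 ssTTLlHh=8 ssTTLlhh=8 ssTTllHh=8 ssTTllhh=8 ssTtLlHh=8 ssTtLlhh=8 ssTtllHh=8 ssTtllhh=8
SSTTllHh hits 8/256; gcd=8; 8÷8/256÷8 = 1/32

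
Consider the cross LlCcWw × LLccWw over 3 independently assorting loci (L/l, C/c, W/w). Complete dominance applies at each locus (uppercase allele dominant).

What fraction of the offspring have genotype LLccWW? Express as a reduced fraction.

P(LLccWW) = 1/16

LlCcWw gametes: LCW×1, LCw×1, LcW×1, Lcw×1, lCW×1, lCw×1, lcW×1, lcw×1
LLccWw gametes: LcW×4, Lcw×4
LlCcWw×LLccWw grid (8·8=64): LLCcWW=4 LLCcWw=8 LLCcww=4 LLccWW=4 LLccWw=8 LLccww=4 LlCcWW=4 LlCcWw=8 LlCcww=4 LlccWW=4 LlccWw=8 Llccww=4
LLccWW hits 4/64; gcd=4; 4÷4/64÷4 = 1/16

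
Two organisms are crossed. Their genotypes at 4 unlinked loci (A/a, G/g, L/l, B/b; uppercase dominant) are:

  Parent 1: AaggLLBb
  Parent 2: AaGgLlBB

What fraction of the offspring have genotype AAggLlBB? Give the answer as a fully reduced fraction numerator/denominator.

AaggLLBb gametes: AgLB×4, AgLb×4, agLB×4, agLb×4
AaGgLlBB gametes: AGLB×2, AGlB×2, AgLB×2, AglB×2, aGLB×2, aGlB×2, agLB×2, aglB×2
AaggLLBb×AaGgLlBB grid (16·16=256): AAGgLLBB=8 AAGgLLBb=8 AAGgLlBB=8 AAGgLlBb=8 AAggLLBB=8 AAggLLBb=8 AAggLlBB=8 AAggLlBb=8 AaGgLLBB=16 AaGgLLBb=16 AaGgLlBB=16 AaGgLlBb=16 AaggLLBB=16 AaggLLBb=16 AaggLlBB=16 AaggLlBb=16 aaGgLLBB=8 aaGgLLBb=8 aaGgLlBB=8 aaGgLlBb=8 aaggLLBB=8 aaggLLBb=8 aaggLlBB=8 aaggLlBb=8
AAggLlBB hits 8/256; gcd=8; 8÷8/256÷8 = 1/32

P(AAggLlBB) = 1/32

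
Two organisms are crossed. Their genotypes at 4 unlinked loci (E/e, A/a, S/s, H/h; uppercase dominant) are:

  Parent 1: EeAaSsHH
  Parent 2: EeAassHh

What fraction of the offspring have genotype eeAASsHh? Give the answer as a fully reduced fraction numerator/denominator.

EeAaSsHH gametes: EASH×2, EAsH×2, EaSH×2, EasH×2, eASH×2, eAsH×2, eaSH×2, easH×2
EeAassHh gametes: EAsH×2, EAsh×2, EasH×2, Eash×2, eAsH×2, eAsh×2, easH×2, eash×2
EeAaSsHH×EeAassHh grid (16·16=256): EEAASsHH=4 EEAASsHh=4 EEAAssHH=4 EEAAssHh=4 EEAaSsHH=8 EEAaSsHh=8 EEAassHH=8 EEAassHh=8 EEaaSsHH=4 EEaaSsHh=4 EEaassHH=4 EEaassHh=4 EeAASsHH=8 EeAASsHh=8 EeAAssHH=8 EeAAssHh=8 EeAaSsHH=16 EeAaSsHh=16 EeAassHH=16 EeAassHh=16 EeaaSsHH=8 EeaaSsHh=8 EeaassHH=8 EeaassHh=8 eeAASsHH=4 eeAASsHh=4 eeAAssHH=4 eeAAssHh=4 eeAaSsHH=8 eeAaSsHh=8 eeAassHH=8 eeAassHh=8 eeaaSsHH=4 eeaaSsHh=4 eeaassHH=4 eeaassHh=4
eeAASsHh hits 4/256; gcd=4; 4÷4/256÷4 = 1/64

P(eeAASsHh) = 1/64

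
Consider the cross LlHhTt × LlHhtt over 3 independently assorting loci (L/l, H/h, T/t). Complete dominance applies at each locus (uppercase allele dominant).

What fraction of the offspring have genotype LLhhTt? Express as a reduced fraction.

P(LLhhTt) = 1/32

LlHhTt gametes: LHT×1, LHt×1, LhT×1, Lht×1, lHT×1, lHt×1, lhT×1, lht×1
LlHhtt gametes: LHt×2, Lht×2, lHt×2, lht×2
LlHhTt×LlHhtt grid (8·8=64): LLHHTt=2 LLHHtt=2 LLHhTt=4 LLHhtt=4 LLhhTt=2 LLhhtt=2 LlHHTt=4 LlHHtt=4 LlHhTt=8 LlHhtt=8 LlhhTt=4 Llhhtt=4 llHHTt=2 llHHtt=2 llHhTt=4 llHhtt=4 llhhTt=2 llhhtt=2
LLhhTt hits 2/64; gcd=2; 2÷2/64÷2 = 1/32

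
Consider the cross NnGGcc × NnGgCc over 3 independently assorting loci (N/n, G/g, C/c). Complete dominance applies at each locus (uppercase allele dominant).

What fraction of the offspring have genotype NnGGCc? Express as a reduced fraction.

NnGGcc gametes: NGc×4, nGc×4
NnGgCc gametes: NGC×1, NGc×1, NgC×1, Ngc×1, nGC×1, nGc×1, ngC×1, ngc×1
NnGGcc×NnGgCc grid (8·8=64): NNGGCc=4 NNGGcc=4 NNGgCc=4 NNGgcc=4 NnGGCc=8 NnGGcc=8 NnGgCc=8 NnGgcc=8 nnGGCc=4 nnGGcc=4 nnGgCc=4 nnGgcc=4
NnGGCc hits 8/64; gcd=8; 8÷8/64÷8 = 1/8

P(NnGGCc) = 1/8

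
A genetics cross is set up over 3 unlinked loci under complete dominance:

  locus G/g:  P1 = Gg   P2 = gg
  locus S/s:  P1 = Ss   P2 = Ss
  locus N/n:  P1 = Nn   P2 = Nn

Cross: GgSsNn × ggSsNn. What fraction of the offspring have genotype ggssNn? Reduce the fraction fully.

P(ggssNn) = 1/16

GgSsNn gametes: GSN×1, GSn×1, GsN×1, Gsn×1, gSN×1, gSn×1, gsN×1, gsn×1
ggSsNn gametes: gSN×2, gSn×2, gsN×2, gsn×2
GgSsNn×ggSsNn grid (8·8=64): GgSSNN=2 GgSSNn=4 GgSSnn=2 GgSsNN=4 GgSsNn=8 GgSsnn=4 GgssNN=2 GgssNn=4 Ggssnn=2 ggSSNN=2 ggSSNn=4 ggSSnn=2 ggSsNN=4 ggSsNn=8 ggSsnn=4 ggssNN=2 ggssNn=4 ggssnn=2
ggssNn hits 4/64; gcd=4; 4÷4/64÷4 = 1/16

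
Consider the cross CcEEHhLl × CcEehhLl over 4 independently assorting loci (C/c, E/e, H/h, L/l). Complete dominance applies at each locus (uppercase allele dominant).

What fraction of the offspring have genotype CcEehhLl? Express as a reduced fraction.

P(CcEehhLl) = 1/16

CcEEHhLl gametes: CEHL×2, CEHl×2, CEhL×2, CEhl×2, cEHL×2, cEHl×2, cEhL×2, cEhl×2
CcEehhLl gametes: CEhL×2, CEhl×2, CehL×2, Cehl×2, cEhL×2, cEhl×2, cehL×2, cehl×2
CcEEHhLl×CcEehhLl grid (16·16=256): CCEEHhLL=4 CCEEHhLl=8 CCEEHhll=4 CCEEhhLL=4 CCEEhhLl=8 CCEEhhll=4 CCEeHhLL=4 CCEeHhLl=8 CCEeHhll=4 CCEehhLL=4 CCEehhLl=8 CCEehhll=4 CcEEHhLL=8 CcEEHhLl=16 CcEEHhll=8 CcEEhhLL=8 CcEEhhLl=16 CcEEhhll=8 CcEeHhLL=8 CcEeHhLl=16 CcEeHhll=8 CcEehhLL=8 CcEehhLl=16 CcEehhll=8 ccEEHhLL=4 ccEEHhLl=8 ccEEHhll=4 ccEEhhLL=4 ccEEhhLl=8 ccEEhhll=4 ccEeHhLL=4 ccEeHhLl=8 ccEeHhll=4 ccEehhLL=4 ccEehhLl=8 ccEehhll=4
CcEehhLl hits 16/256; gcd=16; 16÷16/256÷16 = 1/16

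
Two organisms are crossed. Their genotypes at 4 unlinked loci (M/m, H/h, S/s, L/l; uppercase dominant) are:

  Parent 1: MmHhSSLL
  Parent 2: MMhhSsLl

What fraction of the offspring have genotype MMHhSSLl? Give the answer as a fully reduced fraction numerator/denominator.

MmHhSSLL gametes: MHSL×4, MhSL×4, mHSL×4, mhSL×4
MMhhSsLl gametes: MhSL×4, MhSl×4, MhsL×4, Mhsl×4
MmHhSSLL×MMhhSsLl grid (16·16=256): MMHhSSLL=16 MMHhSSLl=16 MMHhSsLL=16 MMHhSsLl=16 MMhhSSLL=16 MMhhSSLl=16 MMhhSsLL=16 MMhhSsLl=16 MmHhSSLL=16 MmHhSSLl=16 MmHhSsLL=16 MmHhSsLl=16 MmhhSSLL=16 MmhhSSLl=16 MmhhSsLL=16 MmhhSsLl=16
MMHhSSLl hits 16/256; gcd=16; 16÷16/256÷16 = 1/16

P(MMHhSSLl) = 1/16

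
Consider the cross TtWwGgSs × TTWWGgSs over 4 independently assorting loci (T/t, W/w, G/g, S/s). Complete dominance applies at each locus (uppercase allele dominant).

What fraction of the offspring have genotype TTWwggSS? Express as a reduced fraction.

P(TTWwggSS) = 1/64

TtWwGgSs gametes: TWGS×1, TWGs×1, TWgS×1, TWgs×1, TwGS×1, TwGs×1, TwgS×1, Twgs×1, tWGS×1, tWGs×1, tWgS×1, tWgs×1, twGS×1, twGs×1, twgS×1, twgs×1
TTWWGgSs gametes: TWGS×4, TWGs×4, TWgS×4, TWgs×4
TtWwGgSs×TTWWGgSs grid (16·16=256): TTWWGGSS=4 TTWWGGSs=8 TTWWGGss=4 TTWWGgSS=8 TTWWGgSs=16 TTWWGgss=8 TTWWggSS=4 TTWWggSs=8 TTWWggss=4 TTWwGGSS=4 TTWwGGSs=8 TTWwGGss=4 TTWwGgSS=8 TTWwGgSs=16 TTWwGgss=8 TTWwggSS=4 TTWwggSs=8 TTWwggss=4 TtWWGGSS=4 TtWWGGSs=8 TtWWGGss=4 TtWWGgSS=8 TtWWGgSs=16 TtWWGgss=8 TtWWggSS=4 TtWWggSs=8 TtWWggss=4 TtWwGGSS=4 TtWwGGSs=8 TtWwGGss=4 TtWwGgSS=8 TtWwGgSs=16 TtWwGgss=8 TtWwggSS=4 TtWwggSs=8 TtWwggss=4
TTWwggSS hits 4/256; gcd=4; 4÷4/256÷4 = 1/64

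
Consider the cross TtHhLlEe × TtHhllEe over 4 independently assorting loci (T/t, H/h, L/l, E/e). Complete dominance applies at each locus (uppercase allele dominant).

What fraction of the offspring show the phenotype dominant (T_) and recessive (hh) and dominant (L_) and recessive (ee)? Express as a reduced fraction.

TtHhLlEe gametes: THLE×1, THLe×1, THlE×1, THle×1, ThLE×1, ThLe×1, ThlE×1, Thle×1, tHLE×1, tHLe×1, tHlE×1, tHle×1, thLE×1, thLe×1, thlE×1, thle×1
TtHhllEe gametes: THlE×2, THle×2, ThlE×2, Thle×2, tHlE×2, tHle×2, thlE×2, thle×2
TtHhLlEe×TtHhllEe grid (16·16=256): TTHHLlEE=2 TTHHLlEe=4 TTHHLlee=2 TTHHllEE=2 TTHHllEe=4 TTHHllee=2 TTHhLlEE=4 TTHhLlEe=8 TTHhLlee=4 TTHhllEE=4 TTHhllEe=8 TTHhllee=4 TThhLlEE=2 TThhLlEe=4 TThhLlee=2 TThhllEE=2 TThhllEe=4 TThhllee=2 TtHHLlEE=4 TtHHLlEe=8 TtHHLlee=4 TtHHllEE=4 TtHHllEe=8 TtHHllee=4 TtHhLlEE=8 TtHhLlEe=16 TtHhLlee=8 TtHhllEE=8 TtHhllEe=16 TtHhllee=8 TthhLlEE=4 TthhLlEe=8 TthhLlee=4 TthhllEE=4 TthhllEe=8 Tthhllee=4 ttHHLlEE=2 ttHHLlEe=4 ttHHLlee=2 ttHHllEE=2 ttHHllEe=4 ttHHllee=2 ttHhLlEE=4 ttHhLlEe=8 ttHhLlee=4 ttHhllEE=4 ttHhllEe=8 ttHhllee=4 tthhLlEE=2 tthhLlEe=4 tthhLlee=2 tthhllEE=2 tthhllEe=4 tthhllee=2
T_ hh L_ ee hits 6/256; gcd=2; 6÷2/256÷2 = 3/128

P(T_ hh L_ ee) = 3/128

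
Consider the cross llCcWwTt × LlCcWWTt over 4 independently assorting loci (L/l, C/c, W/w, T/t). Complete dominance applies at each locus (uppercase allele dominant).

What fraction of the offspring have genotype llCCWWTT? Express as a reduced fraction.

P(llCCWWTT) = 1/64

llCcWwTt gametes: lCWT×2, lCWt×2, lCwT×2, lCwt×2, lcWT×2, lcWt×2, lcwT×2, lcwt×2
LlCcWWTt gametes: LCWT×2, LCWt×2, LcWT×2, LcWt×2, lCWT×2, lCWt×2, lcWT×2, lcWt×2
llCcWwTt×LlCcWWTt grid (16·16=256): LlCCWWTT=4 LlCCWWTt=8 LlCCWWtt=4 LlCCWwTT=4 LlCCWwTt=8 LlCCWwtt=4 LlCcWWTT=8 LlCcWWTt=16 LlCcWWtt=8 LlCcWwTT=8 LlCcWwTt=16 LlCcWwtt=8 LlccWWTT=4 LlccWWTt=8 LlccWWtt=4 LlccWwTT=4 LlccWwTt=8 LlccWwtt=4 llCCWWTT=4 llCCWWTt=8 llCCWWtt=4 llCCWwTT=4 llCCWwTt=8 llCCWwtt=4 llCcWWTT=8 llCcWWTt=16 llCcWWtt=8 llCcWwTT=8 llCcWwTt=16 llCcWwtt=8 llccWWTT=4 llccWWTt=8 llccWWtt=4 llccWwTT=4 llccWwTt=8 llccWwtt=4
llCCWWTT hits 4/256; gcd=4; 4÷4/256÷4 = 1/64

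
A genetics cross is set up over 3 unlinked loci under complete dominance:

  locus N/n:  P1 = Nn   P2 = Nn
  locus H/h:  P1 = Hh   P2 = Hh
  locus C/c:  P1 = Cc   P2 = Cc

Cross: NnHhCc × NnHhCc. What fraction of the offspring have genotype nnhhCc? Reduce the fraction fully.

NnHhCc gametes: NHC×1, NHc×1, NhC×1, Nhc×1, nHC×1, nHc×1, nhC×1, nhc×1
NnHhCc gametes: NHC×1, NHc×1, NhC×1, Nhc×1, nHC×1, nHc×1, nhC×1, nhc×1
NnHhCc×NnHhCc grid (8·8=64): NNHHCC=1 NNHHCc=2 NNHHcc=1 NNHhCC=2 NNHhCc=4 NNHhcc=2 NNhhCC=1 NNhhCc=2 NNhhcc=1 NnHHCC=2 NnHHCc=4 NnHHcc=2 NnHhCC=4 NnHhCc=8 NnHhcc=4 NnhhCC=2 NnhhCc=4 Nnhhcc=2 nnHHCC=1 nnHHCc=2 nnHHcc=1 nnHhCC=2 nnHhCc=4 nnHhcc=2 nnhhCC=1 nnhhCc=2 nnhhcc=1
nnhhCc hits 2/64; gcd=2; 2÷2/64÷2 = 1/32

P(nnhhCc) = 1/32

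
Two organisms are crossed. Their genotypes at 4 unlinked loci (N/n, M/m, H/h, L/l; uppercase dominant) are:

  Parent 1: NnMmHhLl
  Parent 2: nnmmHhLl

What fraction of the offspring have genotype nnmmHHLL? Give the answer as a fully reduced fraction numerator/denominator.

P(nnmmHHLL) = 1/64

NnMmHhLl gametes: NMHL×1, NMHl×1, NMhL×1, NMhl×1, NmHL×1, NmHl×1, NmhL×1, Nmhl×1, nMHL×1, nMHl×1, nMhL×1, nMhl×1, nmHL×1, nmHl×1, nmhL×1, nmhl×1
nnmmHhLl gametes: nmHL×4, nmHl×4, nmhL×4, nmhl×4
NnMmHhLl×nnmmHhLl grid (16·16=256): NnMmHHLL=4 NnMmHHLl=8 NnMmHHll=4 NnMmHhLL=8 NnMmHhLl=16 NnMmHhll=8 NnMmhhLL=4 NnMmhhLl=8 NnMmhhll=4 NnmmHHLL=4 NnmmHHLl=8 NnmmHHll=4 NnmmHhLL=8 NnmmHhLl=16 NnmmHhll=8 NnmmhhLL=4 NnmmhhLl=8 Nnmmhhll=4 nnMmHHLL=4 nnMmHHLl=8 nnMmHHll=4 nnMmHhLL=8 nnMmHhLl=16 nnMmHhll=8 nnMmhhLL=4 nnMmhhLl=8 nnMmhhll=4 nnmmHHLL=4 nnmmHHLl=8 nnmmHHll=4 nnmmHhLL=8 nnmmHhLl=16 nnmmHhll=8 nnmmhhLL=4 nnmmhhLl=8 nnmmhhll=4
nnmmHHLL hits 4/256; gcd=4; 4÷4/256÷4 = 1/64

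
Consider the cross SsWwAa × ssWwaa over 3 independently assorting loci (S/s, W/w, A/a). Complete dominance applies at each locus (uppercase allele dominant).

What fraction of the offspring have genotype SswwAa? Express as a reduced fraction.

P(SswwAa) = 1/16

SsWwAa gametes: SWA×1, SWa×1, SwA×1, Swa×1, sWA×1, sWa×1, swA×1, swa×1
ssWwaa gametes: sWa×4, swa×4
SsWwAa×ssWwaa grid (8·8=64): SsWWAa=4 SsWWaa=4 SsWwAa=8 SsWwaa=8 SswwAa=4 Sswwaa=4 ssWWAa=4 ssWWaa=4 ssWwAa=8 ssWwaa=8 sswwAa=4 sswwaa=4
SswwAa hits 4/64; gcd=4; 4÷4/64÷4 = 1/16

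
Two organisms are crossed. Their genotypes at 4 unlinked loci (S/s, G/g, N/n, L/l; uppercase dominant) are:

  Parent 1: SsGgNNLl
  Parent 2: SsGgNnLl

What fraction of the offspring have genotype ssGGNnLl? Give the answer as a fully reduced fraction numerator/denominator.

P(ssGGNnLl) = 1/64

SsGgNNLl gametes: SGNL×2, SGNl×2, SgNL×2, SgNl×2, sGNL×2, sGNl×2, sgNL×2, sgNl×2
SsGgNnLl gametes: SGNL×1, SGNl×1, SGnL×1, SGnl×1, SgNL×1, SgNl×1, SgnL×1, Sgnl×1, sGNL×1, sGNl×1, sGnL×1, sGnl×1, sgNL×1, sgNl×1, sgnL×1, sgnl×1
SsGgNNLl×SsGgNnLl grid (16·16=256): SSGGNNLL=2 SSGGNNLl=4 SSGGNNll=2 SSGGNnLL=2 SSGGNnLl=4 SSGGNnll=2 SSGgNNLL=4 SSGgNNLl=8 SSGgNNll=4 SSGgNnLL=4 SSGgNnLl=8 SSGgNnll=4 SSggNNLL=2 SSggNNLl=4 SSggNNll=2 SSggNnLL=2 SSggNnLl=4 SSggNnll=2 SsGGNNLL=4 SsGGNNLl=8 SsGGNNll=4 SsGGNnLL=4 SsGGNnLl=8 SsGGNnll=4 SsGgNNLL=8 SsGgNNLl=16 SsGgNNll=8 SsGgNnLL=8 SsGgNnLl=16 SsGgNnll=8 SsggNNLL=4 SsggNNLl=8 SsggNNll=4 SsggNnLL=4 SsggNnLl=8 SsggNnll=4 ssGGNNLL=2 ssGGNNLl=4 ssGGNNll=2 ssGGNnLL=2 ssGGNnLl=4 ssGGNnll=2 ssGgNNLL=4 ssGgNNLl=8 ssGgNNll=4 ssGgNnLL=4 ssGgNnLl=8 ssGgNnll=4 ssggNNLL=2 ssggNNLl=4 ssggNNll=2 ssggNnLL=2 ssggNnLl=4 ssggNnll=2
ssGGNnLl hits 4/256; gcd=4; 4÷4/256÷4 = 1/64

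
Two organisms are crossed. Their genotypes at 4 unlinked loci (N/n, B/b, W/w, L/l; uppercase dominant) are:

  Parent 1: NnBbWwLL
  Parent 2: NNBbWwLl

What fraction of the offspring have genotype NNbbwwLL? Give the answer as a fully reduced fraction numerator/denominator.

P(NNbbwwLL) = 1/64

NnBbWwLL gametes: NBWL×2, NBwL×2, NbWL×2, NbwL×2, nBWL×2, nBwL×2, nbWL×2, nbwL×2
NNBbWwLl gametes: NBWL×2, NBWl×2, NBwL×2, NBwl×2, NbWL×2, NbWl×2, NbwL×2, Nbwl×2
NnBbWwLL×NNBbWwLl grid (16·16=256): NNBBWWLL=4 NNBBWWLl=4 NNBBWwLL=8 NNBBWwLl=8 NNBBwwLL=4 NNBBwwLl=4 NNBbWWLL=8 NNBbWWLl=8 NNBbWwLL=16 NNBbWwLl=16 NNBbwwLL=8 NNBbwwLl=8 NNbbWWLL=4 NNbbWWLl=4 NNbbWwLL=8 NNbbWwLl=8 NNbbwwLL=4 NNbbwwLl=4 NnBBWWLL=4 NnBBWWLl=4 NnBBWwLL=8 NnBBWwLl=8 NnBBwwLL=4 NnBBwwLl=4 NnBbWWLL=8 NnBbWWLl=8 NnBbWwLL=16 NnBbWwLl=16 NnBbwwLL=8 NnBbwwLl=8 NnbbWWLL=4 NnbbWWLl=4 NnbbWwLL=8 NnbbWwLl=8 NnbbwwLL=4 NnbbwwLl=4
NNbbwwLL hits 4/256; gcd=4; 4÷4/256÷4 = 1/64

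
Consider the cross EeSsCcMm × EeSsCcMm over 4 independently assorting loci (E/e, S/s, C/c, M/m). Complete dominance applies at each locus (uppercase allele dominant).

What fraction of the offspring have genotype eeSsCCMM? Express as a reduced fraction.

P(eeSsCCMM) = 1/128

EeSsCcMm gametes: ESCM×1, ESCm×1, EScM×1, EScm×1, EsCM×1, EsCm×1, EscM×1, Escm×1, eSCM×1, eSCm×1, eScM×1, eScm×1, esCM×1, esCm×1, escM×1, escm×1
EeSsCcMm gametes: ESCM×1, ESCm×1, EScM×1, EScm×1, EsCM×1, EsCm×1, EscM×1, Escm×1, eSCM×1, eSCm×1, eScM×1, eScm×1, esCM×1, esCm×1, escM×1, escm×1
EeSsCcMm×EeSsCcMm grid (16·16=256): EESSCCMM=1 EESSCCMm=2 EESSCCmm=1 EESSCcMM=2 EESSCcMm=4 EESSCcmm=2 EESSccMM=1 EESSccMm=2 EESSccmm=1 EESsCCMM=2 EESsCCMm=4 EESsCCmm=2 EESsCcMM=4 EESsCcMm=8 EESsCcmm=4 EESsccMM=2 EESsccMm=4 EESsccmm=2 EEssCCMM=1 EEssCCMm=2 EEssCCmm=1 EEssCcMM=2 EEssCcMm=4 EEssCcmm=2 EEssccMM=1 EEssccMm=2 EEssccmm=1 EeSSCCMM=2 EeSSCCMm=4 EeSSCCmm=2 EeSSCcMM=4 EeSSCcMm=8 EeSSCcmm=4 EeSSccMM=2 EeSSccMm=4 EeSSccmm=2 EeSsCCMM=4 EeSsCCMm=8 EeSsCCmm=4 EeSsCcMM=8 EeSsCcMm=16 EeSsCcmm=8 EeSsccMM=4 EeSsccMm=8 EeSsccmm=4 EessCCMM=2 EessCCMm=4 EessCCmm=2 EessCcMM=4 EessCcMm=8 EessCcmm=4 EessccMM=2 EessccMm=4 Eessccmm=2 eeSSCCMM=1 eeSSCCMm=2 eeSSCCmm=1 eeSSCcMM=2 eeSSCcMm=4 eeSSCcmm=2 eeSSccMM=1 eeSSccMm=2 eeSSccmm=1 eeSsCCMM=2 eeSsCCMm=4 eeSsCCmm=2 eeSsCcMM=4 eeSsCcMm=8 eeSsCcmm=4 eeSsccMM=2 eeSsccMm=4 eeSsccmm=2 eessCCMM=1 eessCCMm=2 eessCCmm=1 eessCcMM=2 eessCcMm=4 eessCcmm=2 eessccMM=1 eessccMm=2 eessccmm=1
eeSsCCMM hits 2/256; gcd=2; 2÷2/256÷2 = 1/128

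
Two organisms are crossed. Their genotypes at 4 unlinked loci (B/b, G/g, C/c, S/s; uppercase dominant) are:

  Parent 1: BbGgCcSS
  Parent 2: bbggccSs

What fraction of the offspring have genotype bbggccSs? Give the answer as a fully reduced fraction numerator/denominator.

P(bbggccSs) = 1/16

BbGgCcSS gametes: BGCS×2, BGcS×2, BgCS×2, BgcS×2, bGCS×2, bGcS×2, bgCS×2, bgcS×2
bbggccSs gametes: bgcS×8, bgcs×8
BbGgCcSS×bbggccSs grid (16·16=256): BbGgCcSS=16 BbGgCcSs=16 BbGgccSS=16 BbGgccSs=16 BbggCcSS=16 BbggCcSs=16 BbggccSS=16 BbggccSs=16 bbGgCcSS=16 bbGgCcSs=16 bbGgccSS=16 bbGgccSs=16 bbggCcSS=16 bbggCcSs=16 bbggccSS=16 bbggccSs=16
bbggccSs hits 16/256; gcd=16; 16÷16/256÷16 = 1/16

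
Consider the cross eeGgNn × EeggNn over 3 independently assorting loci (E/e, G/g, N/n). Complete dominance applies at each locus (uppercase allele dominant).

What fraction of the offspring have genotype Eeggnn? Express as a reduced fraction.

P(Eeggnn) = 1/16

eeGgNn gametes: eGN×2, eGn×2, egN×2, egn×2
EeggNn gametes: EgN×2, Egn×2, egN×2, egn×2
eeGgNn×EeggNn grid (8·8=64): EeGgNN=4 EeGgNn=8 EeGgnn=4 EeggNN=4 EeggNn=8 Eeggnn=4 eeGgNN=4 eeGgNn=8 eeGgnn=4 eeggNN=4 eeggNn=8 eeggnn=4
Eeggnn hits 4/64; gcd=4; 4÷4/64÷4 = 1/16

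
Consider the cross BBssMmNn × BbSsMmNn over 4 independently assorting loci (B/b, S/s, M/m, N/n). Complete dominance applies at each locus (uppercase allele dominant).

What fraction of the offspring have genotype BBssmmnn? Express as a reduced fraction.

BBssMmNn gametes: BsMN×4, BsMn×4, BsmN×4, Bsmn×4
BbSsMmNn gametes: BSMN×1, BSMn×1, BSmN×1, BSmn×1, BsMN×1, BsMn×1, BsmN×1, Bsmn×1, bSMN×1, bSMn×1, bSmN×1, bSmn×1, bsMN×1, bsMn×1, bsmN×1, bsmn×1
BBssMmNn×BbSsMmNn grid (16·16=256): BBSsMMNN=4 BBSsMMNn=8 BBSsMMnn=4 BBSsMmNN=8 BBSsMmNn=16 BBSsMmnn=8 BBSsmmNN=4 BBSsmmNn=8 BBSsmmnn=4 BBssMMNN=4 BBssMMNn=8 BBssMMnn=4 BBssMmNN=8 BBssMmNn=16 BBssMmnn=8 BBssmmNN=4 BBssmmNn=8 BBssmmnn=4 BbSsMMNN=4 BbSsMMNn=8 BbSsMMnn=4 BbSsMmNN=8 BbSsMmNn=16 BbSsMmnn=8 BbSsmmNN=4 BbSsmmNn=8 BbSsmmnn=4 BbssMMNN=4 BbssMMNn=8 BbssMMnn=4 BbssMmNN=8 BbssMmNn=16 BbssMmnn=8 BbssmmNN=4 BbssmmNn=8 Bbssmmnn=4
BBssmmnn hits 4/256; gcd=4; 4÷4/256÷4 = 1/64

P(BBssmmnn) = 1/64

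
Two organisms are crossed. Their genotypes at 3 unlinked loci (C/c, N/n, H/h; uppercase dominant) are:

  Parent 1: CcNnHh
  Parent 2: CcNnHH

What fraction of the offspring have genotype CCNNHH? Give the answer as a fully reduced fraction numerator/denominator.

CcNnHh gametes: CNH×1, CNh×1, CnH×1, Cnh×1, cNH×1, cNh×1, cnH×1, cnh×1
CcNnHH gametes: CNH×2, CnH×2, cNH×2, cnH×2
CcNnHh×CcNnHH grid (8·8=64): CCNNHH=2 CCNNHh=2 CCNnHH=4 CCNnHh=4 CCnnHH=2 CCnnHh=2 CcNNHH=4 CcNNHh=4 CcNnHH=8 CcNnHh=8 CcnnHH=4 CcnnHh=4 ccNNHH=2 ccNNHh=2 ccNnHH=4 ccNnHh=4 ccnnHH=2 ccnnHh=2
CCNNHH hits 2/64; gcd=2; 2÷2/64÷2 = 1/32

P(CCNNHH) = 1/32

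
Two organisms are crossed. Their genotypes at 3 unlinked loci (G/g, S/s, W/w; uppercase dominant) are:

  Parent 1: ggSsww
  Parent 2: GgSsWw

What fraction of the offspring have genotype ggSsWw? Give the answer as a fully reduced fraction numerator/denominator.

P(ggSsWw) = 1/8

ggSsww gametes: gSw×4, gsw×4
GgSsWw gametes: GSW×1, GSw×1, GsW×1, Gsw×1, gSW×1, gSw×1, gsW×1, gsw×1
ggSsww×GgSsWw grid (8·8=64): GgSSWw=4 GgSSww=4 GgSsWw=8 GgSsww=8 GgssWw=4 Ggssww=4 ggSSWw=4 ggSSww=4 ggSsWw=8 ggSsww=8 ggssWw=4 ggssww=4
ggSsWw hits 8/64; gcd=8; 8÷8/64÷8 = 1/8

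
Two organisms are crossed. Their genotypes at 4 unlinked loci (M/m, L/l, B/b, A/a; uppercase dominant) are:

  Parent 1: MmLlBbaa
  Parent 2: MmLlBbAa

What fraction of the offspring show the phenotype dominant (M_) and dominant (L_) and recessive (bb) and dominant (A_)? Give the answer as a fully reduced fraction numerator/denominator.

MmLlBbaa gametes: MLBa×2, MLba×2, MlBa×2, Mlba×2, mLBa×2, mLba×2, mlBa×2, mlba×2
MmLlBbAa gametes: MLBA×1, MLBa×1, MLbA×1, MLba×1, MlBA×1, MlBa×1, MlbA×1, Mlba×1, mLBA×1, mLBa×1, mLbA×1, mLba×1, mlBA×1, mlBa×1, mlbA×1, mlba×1
MmLlBbaa×MmLlBbAa grid (16·16=256): MMLLBBAa=2 MMLLBBaa=2 MMLLBbAa=4 MMLLBbaa=4 MMLLbbAa=2 MMLLbbaa=2 MMLlBBAa=4 MMLlBBaa=4 MMLlBbAa=8 MMLlBbaa=8 MMLlbbAa=4 MMLlbbaa=4 MMllBBAa=2 MMllBBaa=2 MMllBbAa=4 MMllBbaa=4 MMllbbAa=2 MMllbbaa=2 MmLLBBAa=4 MmLLBBaa=4 MmLLBbAa=8 MmLLBbaa=8 MmLLbbAa=4 MmLLbbaa=4 MmLlBBAa=8 MmLlBBaa=8 MmLlBbAa=16 MmLlBbaa=16 MmLlbbAa=8 MmLlbbaa=8 MmllBBAa=4 MmllBBaa=4 MmllBbAa=8 MmllBbaa=8 MmllbbAa=4 Mmllbbaa=4 mmLLBBAa=2 mmLLBBaa=2 mmLLBbAa=4 mmLLBbaa=4 mmLLbbAa=2 mmLLbbaa=2 mmLlBBAa=4 mmLlBBaa=4 mmLlBbAa=8 mmLlBbaa=8 mmLlbbAa=4 mmLlbbaa=4 mmllBBAa=2 mmllBBaa=2 mmllBbAa=4 mmllBbaa=4 mmllbbAa=2 mmllbbaa=2
M_ L_ bb A_ hits 18/256; gcd=2; 18÷2/256÷2 = 9/128

P(M_ L_ bb A_) = 9/128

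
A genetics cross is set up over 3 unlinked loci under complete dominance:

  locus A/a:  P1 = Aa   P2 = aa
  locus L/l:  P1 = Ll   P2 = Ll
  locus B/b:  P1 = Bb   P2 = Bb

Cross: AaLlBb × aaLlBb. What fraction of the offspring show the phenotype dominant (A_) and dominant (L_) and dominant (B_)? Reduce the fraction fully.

P(A_ L_ B_) = 9/32

AaLlBb gametes: ALB×1, ALb×1, AlB×1, Alb×1, aLB×1, aLb×1, alB×1, alb×1
aaLlBb gametes: aLB×2, aLb×2, alB×2, alb×2
AaLlBb×aaLlBb grid (8·8=64): AaLLBB=2 AaLLBb=4 AaLLbb=2 AaLlBB=4 AaLlBb=8 AaLlbb=4 AallBB=2 AallBb=4 Aallbb=2 aaLLBB=2 aaLLBb=4 aaLLbb=2 aaLlBB=4 aaLlBb=8 aaLlbb=4 aallBB=2 aallBb=4 aallbb=2
A_ L_ B_ hits 18/64; gcd=2; 18÷2/64÷2 = 9/32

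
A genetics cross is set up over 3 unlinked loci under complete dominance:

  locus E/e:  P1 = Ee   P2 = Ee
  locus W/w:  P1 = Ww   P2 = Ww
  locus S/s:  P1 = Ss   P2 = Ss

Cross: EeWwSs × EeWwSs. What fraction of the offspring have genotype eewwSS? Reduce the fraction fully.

P(eewwSS) = 1/64

EeWwSs gametes: EWS×1, EWs×1, EwS×1, Ews×1, eWS×1, eWs×1, ewS×1, ews×1
EeWwSs gametes: EWS×1, EWs×1, EwS×1, Ews×1, eWS×1, eWs×1, ewS×1, ews×1
EeWwSs×EeWwSs grid (8·8=64): EEWWSS=1 EEWWSs=2 EEWWss=1 EEWwSS=2 EEWwSs=4 EEWwss=2 EEwwSS=1 EEwwSs=2 EEwwss=1 EeWWSS=2 EeWWSs=4 EeWWss=2 EeWwSS=4 EeWwSs=8 EeWwss=4 EewwSS=2 EewwSs=4 Eewwss=2 eeWWSS=1 eeWWSs=2 eeWWss=1 eeWwSS=2 eeWwSs=4 eeWwss=2 eewwSS=1 eewwSs=2 eewwss=1
eewwSS hits 1/64; gcd=1; 1÷1/64÷1 = 1/64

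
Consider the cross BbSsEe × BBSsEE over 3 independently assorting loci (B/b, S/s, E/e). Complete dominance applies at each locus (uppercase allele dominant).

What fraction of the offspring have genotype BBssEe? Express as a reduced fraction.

P(BBssEe) = 1/16

BbSsEe gametes: BSE×1, BSe×1, BsE×1, Bse×1, bSE×1, bSe×1, bsE×1, bse×1
BBSsEE gametes: BSE×4, BsE×4
BbSsEe×BBSsEE grid (8·8=64): BBSSEE=4 BBSSEe=4 BBSsEE=8 BBSsEe=8 BBssEE=4 BBssEe=4 BbSSEE=4 BbSSEe=4 BbSsEE=8 BbSsEe=8 BbssEE=4 BbssEe=4
BBssEe hits 4/64; gcd=4; 4÷4/64÷4 = 1/16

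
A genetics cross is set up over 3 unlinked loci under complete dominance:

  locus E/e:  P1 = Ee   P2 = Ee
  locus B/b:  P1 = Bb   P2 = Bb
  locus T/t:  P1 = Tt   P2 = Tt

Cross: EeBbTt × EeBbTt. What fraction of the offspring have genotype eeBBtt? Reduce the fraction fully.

EeBbTt gametes: EBT×1, EBt×1, EbT×1, Ebt×1, eBT×1, eBt×1, ebT×1, ebt×1
EeBbTt gametes: EBT×1, EBt×1, EbT×1, Ebt×1, eBT×1, eBt×1, ebT×1, ebt×1
EeBbTt×EeBbTt grid (8·8=64): EEBBTT=1 EEBBTt=2 EEBBtt=1 EEBbTT=2 EEBbTt=4 EEBbtt=2 EEbbTT=1 EEbbTt=2 EEbbtt=1 EeBBTT=2 EeBBTt=4 EeBBtt=2 EeBbTT=4 EeBbTt=8 EeBbtt=4 EebbTT=2 EebbTt=4 Eebbtt=2 eeBBTT=1 eeBBTt=2 eeBBtt=1 eeBbTT=2 eeBbTt=4 eeBbtt=2 eebbTT=1 eebbTt=2 eebbtt=1
eeBBtt hits 1/64; gcd=1; 1÷1/64÷1 = 1/64

P(eeBBtt) = 1/64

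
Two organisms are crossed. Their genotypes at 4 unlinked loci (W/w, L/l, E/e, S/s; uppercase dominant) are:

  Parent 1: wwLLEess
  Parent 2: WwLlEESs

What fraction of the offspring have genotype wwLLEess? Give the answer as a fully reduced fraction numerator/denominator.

P(wwLLEess) = 1/16

wwLLEess gametes: wLEs×8, wLes×8
WwLlEESs gametes: WLES×2, WLEs×2, WlES×2, WlEs×2, wLES×2, wLEs×2, wlES×2, wlEs×2
wwLLEess×WwLlEESs grid (16·16=256): WwLLEESs=16 WwLLEEss=16 WwLLEeSs=16 WwLLEess=16 WwLlEESs=16 WwLlEEss=16 WwLlEeSs=16 WwLlEess=16 wwLLEESs=16 wwLLEEss=16 wwLLEeSs=16 wwLLEess=16 wwLlEESs=16 wwLlEEss=16 wwLlEeSs=16 wwLlEess=16
wwLLEess hits 16/256; gcd=16; 16÷16/256÷16 = 1/16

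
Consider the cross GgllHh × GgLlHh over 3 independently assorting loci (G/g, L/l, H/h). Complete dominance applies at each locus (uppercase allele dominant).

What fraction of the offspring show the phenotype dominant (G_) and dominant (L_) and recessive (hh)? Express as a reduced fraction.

P(G_ L_ hh) = 3/32

GgllHh gametes: GlH×2, Glh×2, glH×2, glh×2
GgLlHh gametes: GLH×1, GLh×1, GlH×1, Glh×1, gLH×1, gLh×1, glH×1, glh×1
GgllHh×GgLlHh grid (8·8=64): GGLlHH=2 GGLlHh=4 GGLlhh=2 GGllHH=2 GGllHh=4 GGllhh=2 GgLlHH=4 GgLlHh=8 GgLlhh=4 GgllHH=4 GgllHh=8 Ggllhh=4 ggLlHH=2 ggLlHh=4 ggLlhh=2 ggllHH=2 ggllHh=4 ggllhh=2
G_ L_ hh hits 6/64; gcd=2; 6÷2/64÷2 = 3/32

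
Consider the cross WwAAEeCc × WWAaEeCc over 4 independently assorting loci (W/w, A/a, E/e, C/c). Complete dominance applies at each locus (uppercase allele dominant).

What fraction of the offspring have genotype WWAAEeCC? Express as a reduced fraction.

WwAAEeCc gametes: WAEC×2, WAEc×2, WAeC×2, WAec×2, wAEC×2, wAEc×2, wAeC×2, wAec×2
WWAaEeCc gametes: WAEC×2, WAEc×2, WAeC×2, WAec×2, WaEC×2, WaEc×2, WaeC×2, Waec×2
WwAAEeCc×WWAaEeCc grid (16·16=256): WWAAEECC=4 WWAAEECc=8 WWAAEEcc=4 WWAAEeCC=8 WWAAEeCc=16 WWAAEecc=8 WWAAeeCC=4 WWAAeeCc=8 WWAAeecc=4 WWAaEECC=4 WWAaEECc=8 WWAaEEcc=4 WWAaEeCC=8 WWAaEeCc=16 WWAaEecc=8 WWAaeeCC=4 WWAaeeCc=8 WWAaeecc=4 WwAAEECC=4 WwAAEECc=8 WwAAEEcc=4 WwAAEeCC=8 WwAAEeCc=16 WwAAEecc=8 WwAAeeCC=4 WwAAeeCc=8 WwAAeecc=4 WwAaEECC=4 WwAaEECc=8 WwAaEEcc=4 WwAaEeCC=8 WwAaEeCc=16 WwAaEecc=8 WwAaeeCC=4 WwAaeeCc=8 WwAaeecc=4
WWAAEeCC hits 8/256; gcd=8; 8÷8/256÷8 = 1/32

P(WWAAEeCC) = 1/32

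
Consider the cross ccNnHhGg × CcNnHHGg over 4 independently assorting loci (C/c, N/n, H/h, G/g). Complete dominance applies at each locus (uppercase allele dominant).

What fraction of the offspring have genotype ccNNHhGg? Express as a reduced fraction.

P(ccNNHhGg) = 1/32

ccNnHhGg gametes: cNHG×2, cNHg×2, cNhG×2, cNhg×2, cnHG×2, cnHg×2, cnhG×2, cnhg×2
CcNnHHGg gametes: CNHG×2, CNHg×2, CnHG×2, CnHg×2, cNHG×2, cNHg×2, cnHG×2, cnHg×2
ccNnHhGg×CcNnHHGg grid (16·16=256): CcNNHHGG=4 CcNNHHGg=8 CcNNHHgg=4 CcNNHhGG=4 CcNNHhGg=8 CcNNHhgg=4 CcNnHHGG=8 CcNnHHGg=16 CcNnHHgg=8 CcNnHhGG=8 CcNnHhGg=16 CcNnHhgg=8 CcnnHHGG=4 CcnnHHGg=8 CcnnHHgg=4 CcnnHhGG=4 CcnnHhGg=8 CcnnHhgg=4 ccNNHHGG=4 ccNNHHGg=8 ccNNHHgg=4 ccNNHhGG=4 ccNNHhGg=8 ccNNHhgg=4 ccNnHHGG=8 ccNnHHGg=16 ccNnHHgg=8 ccNnHhGG=8 ccNnHhGg=16 ccNnHhgg=8 ccnnHHGG=4 ccnnHHGg=8 ccnnHHgg=4 ccnnHhGG=4 ccnnHhGg=8 ccnnHhgg=4
ccNNHhGg hits 8/256; gcd=8; 8÷8/256÷8 = 1/32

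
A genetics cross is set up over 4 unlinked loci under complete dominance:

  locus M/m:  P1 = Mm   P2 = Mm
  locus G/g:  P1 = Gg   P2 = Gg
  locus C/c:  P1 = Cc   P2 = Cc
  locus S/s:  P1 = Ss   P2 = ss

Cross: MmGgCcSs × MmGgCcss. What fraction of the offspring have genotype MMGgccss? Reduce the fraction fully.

P(MMGgccss) = 1/64

MmGgCcSs gametes: MGCS×1, MGCs×1, MGcS×1, MGcs×1, MgCS×1, MgCs×1, MgcS×1, Mgcs×1, mGCS×1, mGCs×1, mGcS×1, mGcs×1, mgCS×1, mgCs×1, mgcS×1, mgcs×1
MmGgCcss gametes: MGCs×2, MGcs×2, MgCs×2, Mgcs×2, mGCs×2, mGcs×2, mgCs×2, mgcs×2
MmGgCcSs×MmGgCcss grid (16·16=256): MMGGCCSs=2 MMGGCCss=2 MMGGCcSs=4 MMGGCcss=4 MMGGccSs=2 MMGGccss=2 MMGgCCSs=4 MMGgCCss=4 MMGgCcSs=8 MMGgCcss=8 MMGgccSs=4 MMGgccss=4 MMggCCSs=2 MMggCCss=2 MMggCcSs=4 MMggCcss=4 MMggccSs=2 MMggccss=2 MmGGCCSs=4 MmGGCCss=4 MmGGCcSs=8 MmGGCcss=8 MmGGccSs=4 MmGGccss=4 MmGgCCSs=8 MmGgCCss=8 MmGgCcSs=16 MmGgCcss=16 MmGgccSs=8 MmGgccss=8 MmggCCSs=4 MmggCCss=4 MmggCcSs=8 MmggCcss=8 MmggccSs=4 Mmggccss=4 mmGGCCSs=2 mmGGCCss=2 mmGGCcSs=4 mmGGCcss=4 mmGGccSs=2 mmGGccss=2 mmGgCCSs=4 mmGgCCss=4 mmGgCcSs=8 mmGgCcss=8 mmGgccSs=4 mmGgccss=4 mmggCCSs=2 mmggCCss=2 mmggCcSs=4 mmggCcss=4 mmggccSs=2 mmggccss=2
MMGgccss hits 4/256; gcd=4; 4÷4/256÷4 = 1/64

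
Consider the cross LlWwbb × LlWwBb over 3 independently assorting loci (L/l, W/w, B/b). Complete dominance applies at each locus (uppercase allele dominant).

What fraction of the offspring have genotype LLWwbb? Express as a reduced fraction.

P(LLWwbb) = 1/16

LlWwbb gametes: LWb×2, Lwb×2, lWb×2, lwb×2
LlWwBb gametes: LWB×1, LWb×1, LwB×1, Lwb×1, lWB×1, lWb×1, lwB×1, lwb×1
LlWwbb×LlWwBb grid (8·8=64): LLWWBb=2 LLWWbb=2 LLWwBb=4 LLWwbb=4 LLwwBb=2 LLwwbb=2 LlWWBb=4 LlWWbb=4 LlWwBb=8 LlWwbb=8 LlwwBb=4 Llwwbb=4 llWWBb=2 llWWbb=2 llWwBb=4 llWwbb=4 llwwBb=2 llwwbb=2
LLWwbb hits 4/64; gcd=4; 4÷4/64÷4 = 1/16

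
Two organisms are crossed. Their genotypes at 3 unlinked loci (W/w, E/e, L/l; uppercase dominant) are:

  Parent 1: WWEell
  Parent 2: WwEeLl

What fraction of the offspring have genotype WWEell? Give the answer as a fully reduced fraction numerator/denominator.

WWEell gametes: WEl×4, Wel×4
WwEeLl gametes: WEL×1, WEl×1, WeL×1, Wel×1, wEL×1, wEl×1, weL×1, wel×1
WWEell×WwEeLl grid (8·8=64): WWEELl=4 WWEEll=4 WWEeLl=8 WWEell=8 WWeeLl=4 WWeell=4 WwEELl=4 WwEEll=4 WwEeLl=8 WwEell=8 WweeLl=4 Wweell=4
WWEell hits 8/64; gcd=8; 8÷8/64÷8 = 1/8

P(WWEell) = 1/8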